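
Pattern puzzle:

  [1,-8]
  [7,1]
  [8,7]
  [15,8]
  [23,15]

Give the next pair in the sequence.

[38,23]

First coordinate: each term is the sum of the two before it; 1, 7, 8, 15, 23 → 38.
For the second coordinate, always the previous value of the first coordinate: -8, 1, 7, 8, 15 → 23.
Putting it together: [38,23].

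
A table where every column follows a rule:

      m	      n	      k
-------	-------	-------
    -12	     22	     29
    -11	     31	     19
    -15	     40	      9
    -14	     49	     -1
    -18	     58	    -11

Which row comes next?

For the column m, alternating steps +1, −4, +1, −4, …: -12, -11, -15, -14, -18 → -17.
Column n goes 22, 31, 40, 49, 58 → 67 (+9 each step).
Column k: −10 each step, so 29, 19, 9, -1, -11 → -21.
So the next row is -17  67  -21.

-17  67  -21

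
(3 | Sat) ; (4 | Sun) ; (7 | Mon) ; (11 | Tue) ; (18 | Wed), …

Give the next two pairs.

First coordinate goes 3, 4, 7, 11, 18 → 29 → 47 (each term is the sum of the two before it).
Day goes Sat, Sun, Mon, Tue, Wed → Thu → Fri (runs through the weekdays Mon→Sun).
Putting the parts together: (29 | Thu) and then (47 | Fri).

(29 | Thu), (47 | Fri)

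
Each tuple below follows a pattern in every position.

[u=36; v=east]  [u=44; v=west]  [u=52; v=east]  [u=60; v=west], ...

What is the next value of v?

east

V — alternates east ↔ west: east, west, east, west → east.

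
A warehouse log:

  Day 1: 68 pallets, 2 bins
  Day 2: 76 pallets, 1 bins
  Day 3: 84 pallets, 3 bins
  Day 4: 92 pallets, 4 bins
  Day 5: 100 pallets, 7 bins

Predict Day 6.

For the pallets, +8 each step: 68, 76, 84, 92, 100 → 108.
Bins: 2, 1, 3, 4, 7 → 11 (each term is the sum of the two before it).
So the next record is 108 pallets, 11 bins.

108 pallets, 11 bins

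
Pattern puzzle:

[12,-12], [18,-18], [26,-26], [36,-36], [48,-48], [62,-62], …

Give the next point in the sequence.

For the first entry, differences are 6, 8, 10, … (increasing by 2 each time): 12, 18, 26, 36, 48, 62 → 78.
For the second entry, always the negative of the first entry: -12, -18, -26, -36, -48, -62 → -78.
Combining the parts gives [78,-78].

[78,-78]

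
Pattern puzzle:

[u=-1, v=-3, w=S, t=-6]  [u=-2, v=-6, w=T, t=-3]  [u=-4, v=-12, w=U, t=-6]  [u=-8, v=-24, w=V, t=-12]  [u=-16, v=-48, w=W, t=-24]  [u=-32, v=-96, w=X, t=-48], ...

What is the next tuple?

[u=-64, v=-192, w=Y, t=-96]

For the u, ×2 each step: -1, -2, -4, -8, -16, -32 → -64.
For the v, ×2 each step: -3, -6, -12, -24, -48, -96 → -192.
W: S, T, U, V, W, X → Y (letters move forward 1 place in the alphabet).
T: always the previous value of the v, so -6, -3, -6, -12, -24, -48 → -96.
So the next tuple is [u=-64, v=-192, w=Y, t=-96].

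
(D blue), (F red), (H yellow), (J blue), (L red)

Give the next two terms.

(N yellow), (P blue)

For the letter, letters move forward 2 places in the alphabet: D, F, H, J, L → N → P.
Colour goes blue, red, yellow, blue, red → yellow → blue (repeats blue → red → yellow).
So the next two terms are (N yellow) and (P blue).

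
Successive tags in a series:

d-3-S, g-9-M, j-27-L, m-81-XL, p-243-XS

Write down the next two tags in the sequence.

s-729-S, v-2187-M

Letter — letters move forward 3 places in the alphabet: d, g, j, m, p → s → v.
Second component: 3, 9, 27, 81, 243 → 729 → 2187 (×3 each step).
Size goes S, M, L, XL, XS → S → M (runs through clothing sizes XS→XL).
So the next two tags are s-729-S and v-2187-M.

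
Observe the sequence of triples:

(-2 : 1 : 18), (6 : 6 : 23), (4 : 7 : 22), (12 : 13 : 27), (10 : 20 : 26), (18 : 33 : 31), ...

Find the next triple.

First slot: alternating steps +8, −2, +8, −2, …; -2, 6, 4, 12, 10, 18 → 16.
Second slot goes 1, 6, 7, 13, 20, 33 → 53 (each term is the sum of the two before it).
Third slot: 18, 23, 22, 27, 26, 31 → 30 (alternating steps +5, −1, +5, −1, …).
Combining the parts gives (16 : 53 : 30).

(16 : 53 : 30)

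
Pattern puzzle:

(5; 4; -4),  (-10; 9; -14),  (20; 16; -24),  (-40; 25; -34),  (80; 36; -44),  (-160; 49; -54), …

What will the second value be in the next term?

First value: ×(-2) each step; 5, -10, 20, -40, 80, -160 → 320.
Second value goes 4, 9, 16, 25, 36, 49 → 64 (perfect squares: 2², 3², 4², …).
Third value — −10 each step: -4, -14, -24, -34, -44, -54 → -64.

64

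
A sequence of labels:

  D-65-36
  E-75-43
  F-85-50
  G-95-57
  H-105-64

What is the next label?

Letter goes D, E, F, G, H → I (letters move forward 1 place in the alphabet).
Second component goes 65, 75, 85, 95, 105 → 115 (+10 each step).
For the third component, +7 each step: 36, 43, 50, 57, 64 → 71.
Putting it together: I-115-71.

I-115-71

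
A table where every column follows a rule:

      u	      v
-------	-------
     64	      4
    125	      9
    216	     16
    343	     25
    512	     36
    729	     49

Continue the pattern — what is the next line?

1000  64

Column u — perfect cubes: 4³, 5³, 6³, …: 64, 125, 216, 343, 512, 729 → 1000.
Column v: 4, 9, 16, 25, 36, 49 → 64 (perfect squares: 2², 3², 4², …).
Combining the parts gives 1000  64.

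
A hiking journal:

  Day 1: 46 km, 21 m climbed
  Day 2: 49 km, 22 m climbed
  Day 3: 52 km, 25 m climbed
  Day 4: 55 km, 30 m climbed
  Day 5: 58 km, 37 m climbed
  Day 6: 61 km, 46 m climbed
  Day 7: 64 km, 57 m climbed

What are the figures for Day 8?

Km — +3 each step: 46, 49, 52, 55, 58, 61, 64 → 67.
M climbed — differences are 1, 3, 5, … (increasing by 2 each time): 21, 22, 25, 30, 37, 46, 57 → 70.
Combining the parts gives 67 km, 70 m climbed.

67 km, 70 m climbed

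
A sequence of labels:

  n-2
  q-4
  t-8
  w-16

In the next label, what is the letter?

Letter: letters move forward 3 places in the alphabet; n, q, t, w → z.

z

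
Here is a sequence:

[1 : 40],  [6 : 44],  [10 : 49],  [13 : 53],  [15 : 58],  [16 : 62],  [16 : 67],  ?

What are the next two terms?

[15 : 71], [13 : 76]

First part: differences are 5, 4, 3, … (decreasing by 1 each time); 1, 6, 10, 13, 15, 16, 16 → 15 → 13.
For the second part, alternating steps +4, +5, +4, +5, …: 40, 44, 49, 53, 58, 62, 67 → 71 → 76.
Putting the parts together: [15 : 71] and then [13 : 76].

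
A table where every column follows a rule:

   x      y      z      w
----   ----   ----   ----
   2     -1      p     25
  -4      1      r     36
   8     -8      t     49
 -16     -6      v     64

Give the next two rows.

Column x: ×(-2) each step, so 2, -4, 8, -16 → 32 → -64.
Column y — alternating steps +2, −9, +2, −9, …: -1, 1, -8, -6 → -15 → -13.
Column z goes p, r, t, v → x → z (letters move forward 2 places in the alphabet).
Column w: perfect squares: 5², 6², 7², …; 25, 36, 49, 64 → 81 → 100.
So the next two rows are 32  -15  x  81 and -64  -13  z  100.

32  -15  x  81; -64  -13  z  100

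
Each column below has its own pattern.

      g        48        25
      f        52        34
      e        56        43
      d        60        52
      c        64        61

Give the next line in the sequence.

Letter: letters move back 1 place in the alphabet, so g, f, e, d, c → b.
Second component: +4 each step, so 48, 52, 56, 60, 64 → 68.
For the third component, +9 each step: 25, 34, 43, 52, 61 → 70.
Putting it together: b  68  70.

b  68  70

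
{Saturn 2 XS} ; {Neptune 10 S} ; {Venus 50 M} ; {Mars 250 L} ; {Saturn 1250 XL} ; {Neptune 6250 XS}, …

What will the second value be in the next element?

31250

Planet — repeats Saturn → Neptune → Venus → Mars: Saturn, Neptune, Venus, Mars, Saturn, Neptune → Venus.
Second value: 2, 10, 50, 250, 1250, 6250 → 31250 (×5 each step).
For the size, repeats XS → S → M → L → XL: XS, S, M, L, XL, XS → S.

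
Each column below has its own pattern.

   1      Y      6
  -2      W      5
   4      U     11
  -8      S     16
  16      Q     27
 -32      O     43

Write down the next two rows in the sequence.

64  M  70; -128  K  113

First component: ×(-2) each step, so 1, -2, 4, -8, 16, -32 → 64 → -128.
Letter: letters move back 2 places in the alphabet; Y, W, U, S, Q, O → M → K.
Third component: each term is the sum of the two before it; 6, 5, 11, 16, 27, 43 → 70 → 113.
So the next two rows are 64  M  70 and -128  K  113.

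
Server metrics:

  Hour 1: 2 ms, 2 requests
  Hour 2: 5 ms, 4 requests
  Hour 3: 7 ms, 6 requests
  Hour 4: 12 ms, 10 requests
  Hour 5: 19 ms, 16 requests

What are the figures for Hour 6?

Ms goes 2, 5, 7, 12, 19 → 31 (each term is the sum of the two before it).
Requests: 2, 4, 6, 10, 16 → 26 (each term is the sum of the two before it).
Combining the parts gives 31 ms, 26 requests.

31 ms, 26 requests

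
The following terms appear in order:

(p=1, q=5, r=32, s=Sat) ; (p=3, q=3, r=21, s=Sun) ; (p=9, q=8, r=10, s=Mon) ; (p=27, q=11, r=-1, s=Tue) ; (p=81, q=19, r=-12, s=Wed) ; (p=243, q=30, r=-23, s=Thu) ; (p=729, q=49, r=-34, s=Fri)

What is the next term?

(p=2187, q=79, r=-45, s=Sat)

P: ×3 each step; 1, 3, 9, 27, 81, 243, 729 → 2187.
Q: each term is the sum of the two before it, so 5, 3, 8, 11, 19, 30, 49 → 79.
R — −11 each step: 32, 21, 10, -1, -12, -23, -34 → -45.
S: runs through the weekdays Mon→Sun; Sat, Sun, Mon, Tue, Wed, Thu, Fri → Sat.
Putting it together: (p=2187, q=79, r=-45, s=Sat).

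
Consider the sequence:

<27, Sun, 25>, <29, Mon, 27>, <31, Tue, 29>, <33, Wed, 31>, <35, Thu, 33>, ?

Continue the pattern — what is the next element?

First part — +2 each step: 27, 29, 31, 33, 35 → 37.
For the day, runs through the weekdays Mon→Sun: Sun, Mon, Tue, Wed, Thu → Fri.
For the third part, always 2 less than the first part: 25, 27, 29, 31, 33 → 35.
So the next element is <37, Fri, 35>.

<37, Fri, 35>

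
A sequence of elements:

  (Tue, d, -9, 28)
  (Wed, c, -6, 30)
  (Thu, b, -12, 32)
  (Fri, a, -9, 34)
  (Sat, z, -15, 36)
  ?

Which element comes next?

(Sun, y, -12, 38)

For the day, runs through the weekdays Mon→Sun: Tue, Wed, Thu, Fri, Sat → Sun.
Letter: letters move back 1 place in the alphabet, wrapping A→Z; d, c, b, a, z → y.
Third entry goes -9, -6, -12, -9, -15 → -12 (alternating steps +3, −6, +3, −6, …).
For the fourth entry, +2 each step: 28, 30, 32, 34, 36 → 38.
Combining the parts gives (Sun, y, -12, 38).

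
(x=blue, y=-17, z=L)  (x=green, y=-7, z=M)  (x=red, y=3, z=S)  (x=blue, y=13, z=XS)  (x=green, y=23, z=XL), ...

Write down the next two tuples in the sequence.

(x=red, y=33, z=L), (x=blue, y=43, z=M)

X — repeats blue → green → red: blue, green, red, blue, green → red → blue.
Y: +10 each step; -17, -7, 3, 13, 23 → 33 → 43.
Z: runs backward through clothing sizes XS→XL, so L, M, S, XS, XL → L → M.
Putting the parts together: (x=red, y=33, z=L) and then (x=blue, y=43, z=M).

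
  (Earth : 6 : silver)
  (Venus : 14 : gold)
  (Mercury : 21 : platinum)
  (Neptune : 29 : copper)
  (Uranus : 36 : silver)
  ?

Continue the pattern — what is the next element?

Planet: runs backward through the planets Mercury→Neptune; Earth, Venus, Mercury, Neptune, Uranus → Saturn.
For the second value, alternating steps +8, +7, +8, +7, …: 6, 14, 21, 29, 36 → 44.
Metal: repeats silver → gold → platinum → copper, so silver, gold, platinum, copper, silver → gold.
Combining the parts gives (Saturn : 44 : gold).

(Saturn : 44 : gold)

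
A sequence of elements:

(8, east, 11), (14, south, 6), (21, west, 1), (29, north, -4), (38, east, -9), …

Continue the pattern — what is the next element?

First coordinate: differences are 6, 7, 8, … (increasing by 1 each time), so 8, 14, 21, 29, 38 → 48.
Direction goes east, south, west, north, east → south (repeats east → south → west → north).
Third coordinate: −5 each step, so 11, 6, 1, -4, -9 → -14.
So the next element is (48, south, -14).

(48, south, -14)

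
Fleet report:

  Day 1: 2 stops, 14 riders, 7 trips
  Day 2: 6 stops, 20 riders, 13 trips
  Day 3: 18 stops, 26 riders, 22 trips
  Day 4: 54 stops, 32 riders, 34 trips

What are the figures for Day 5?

162 stops, 38 riders, 49 trips

Stops: ×3 each step, so 2, 6, 18, 54 → 162.
Riders: +6 each step, so 14, 20, 26, 32 → 38.
Trips goes 7, 13, 22, 34 → 49 (differences are 6, 9, 12, … (increasing by 3 each time)).
So the next record is 162 stops, 38 riders, 49 trips.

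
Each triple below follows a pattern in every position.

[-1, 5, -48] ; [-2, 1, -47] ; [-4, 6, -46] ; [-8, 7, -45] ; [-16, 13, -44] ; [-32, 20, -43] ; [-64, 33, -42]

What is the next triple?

[-128, 53, -41]

First value goes -1, -2, -4, -8, -16, -32, -64 → -128 (×2 each step).
For the second value, each term is the sum of the two before it: 5, 1, 6, 7, 13, 20, 33 → 53.
Third value: -48, -47, -46, -45, -44, -43, -42 → -41 (+1 each step).
Putting it together: [-128, 53, -41].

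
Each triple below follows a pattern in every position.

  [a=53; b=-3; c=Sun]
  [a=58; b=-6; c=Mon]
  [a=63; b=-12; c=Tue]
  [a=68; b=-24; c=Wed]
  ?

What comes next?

A: +5 each step, so 53, 58, 63, 68 → 73.
B goes -3, -6, -12, -24 → -48 (×2 each step).
C: runs through the weekdays Mon→Sun, so Sun, Mon, Tue, Wed → Thu.
So the next triple is [a=73; b=-48; c=Thu].

[a=73; b=-48; c=Thu]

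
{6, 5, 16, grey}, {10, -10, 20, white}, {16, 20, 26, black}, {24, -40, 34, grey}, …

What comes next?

First slot: 6, 10, 16, 24 → 34 (differences are 4, 6, 8, … (increasing by 2 each time)).
Second slot: ×(-2) each step; 5, -10, 20, -40 → 80.
Third slot goes 16, 20, 26, 34 → 44 (differences are 4, 6, 8, … (increasing by 2 each time)).
Shade: grey, white, black, grey → white (repeats grey → white → black).
Combining the parts gives {34, 80, 44, white}.

{34, 80, 44, white}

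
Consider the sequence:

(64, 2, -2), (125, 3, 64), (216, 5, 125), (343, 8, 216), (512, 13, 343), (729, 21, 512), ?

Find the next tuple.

(1000, 34, 729)

First entry: perfect cubes: 4³, 5³, 6³, …; 64, 125, 216, 343, 512, 729 → 1000.
Second entry: 2, 3, 5, 8, 13, 21 → 34 (each term is the sum of the two before it).
Third entry: -2, 64, 125, 216, 343, 512 → 729 (always the previous value of the first entry).
Putting it together: (1000, 34, 729).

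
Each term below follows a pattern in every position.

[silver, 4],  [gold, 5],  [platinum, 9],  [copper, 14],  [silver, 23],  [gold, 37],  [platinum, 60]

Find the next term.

Metal — repeats silver → gold → platinum → copper: silver, gold, platinum, copper, silver, gold, platinum → copper.
Second value goes 4, 5, 9, 14, 23, 37, 60 → 97 (each term is the sum of the two before it).
Combining the parts gives [copper, 97].

[copper, 97]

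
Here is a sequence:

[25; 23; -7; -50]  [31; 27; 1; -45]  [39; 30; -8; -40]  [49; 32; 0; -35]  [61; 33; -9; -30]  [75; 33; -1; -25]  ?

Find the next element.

First slot goes 25, 31, 39, 49, 61, 75 → 91 (differences are 6, 8, 10, … (increasing by 2 each time)).
Second slot: differences are 4, 3, 2, … (decreasing by 1 each time); 23, 27, 30, 32, 33, 33 → 32.
Third slot: alternating steps +8, −9, +8, −9, …, so -7, 1, -8, 0, -9, -1 → -10.
Fourth slot — +5 each step: -50, -45, -40, -35, -30, -25 → -20.
So the next element is [91; 32; -10; -20].

[91; 32; -10; -20]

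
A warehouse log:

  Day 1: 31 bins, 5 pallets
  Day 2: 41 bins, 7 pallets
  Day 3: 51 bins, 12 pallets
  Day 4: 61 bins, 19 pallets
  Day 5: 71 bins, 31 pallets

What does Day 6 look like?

81 bins, 50 pallets

Bins goes 31, 41, 51, 61, 71 → 81 (+10 each step).
Pallets goes 5, 7, 12, 19, 31 → 50 (each term is the sum of the two before it).
Combining the parts gives 81 bins, 50 pallets.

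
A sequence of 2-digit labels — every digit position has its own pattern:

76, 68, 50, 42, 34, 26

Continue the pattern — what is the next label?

First digit: 7, 6, 5, 4, 3, 2 → 1 (−1 each step, mod 10).
For the second digit, +2 each step, mod 10: 6, 8, 0, 2, 4, 6 → 8.
So the next label is 18.

18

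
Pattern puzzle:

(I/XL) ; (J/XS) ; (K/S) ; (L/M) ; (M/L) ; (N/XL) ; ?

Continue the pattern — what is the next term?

(O/XS)

Letter goes I, J, K, L, M, N → O (letters move forward 1 place in the alphabet).
Size goes XL, XS, S, M, L, XL → XS (repeats XL → XS → S → M → L).
So the next term is (O/XS).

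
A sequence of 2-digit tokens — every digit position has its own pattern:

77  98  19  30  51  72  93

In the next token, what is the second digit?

Second digit: 7, 8, 9, 0, 1, 2, 3 → 4 (+1 each step, mod 10).

4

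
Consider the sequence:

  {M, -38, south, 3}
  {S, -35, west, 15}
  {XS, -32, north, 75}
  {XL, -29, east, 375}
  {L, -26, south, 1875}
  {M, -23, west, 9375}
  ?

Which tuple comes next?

{S, -20, north, 46875}

Size goes M, S, XS, XL, L, M → S (repeats M → S → XS → XL → L).
Second component goes -38, -35, -32, -29, -26, -23 → -20 (+3 each step).
Direction — repeats south → west → north → east: south, west, north, east, south, west → north.
For the fourth component, ×5 each step: 3, 15, 75, 375, 1875, 9375 → 46875.
So the next tuple is {S, -20, north, 46875}.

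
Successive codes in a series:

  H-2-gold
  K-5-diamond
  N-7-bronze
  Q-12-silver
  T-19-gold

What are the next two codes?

W-31-diamond, Z-50-bronze

Letter: letters move forward 3 places in the alphabet; H, K, N, Q, T → W → Z.
Second component — each term is the sum of the two before it: 2, 5, 7, 12, 19 → 31 → 50.
Rank goes gold, diamond, bronze, silver, gold → diamond → bronze (repeats gold → diamond → bronze → silver).
So the next two codes are W-31-diamond and Z-50-bronze.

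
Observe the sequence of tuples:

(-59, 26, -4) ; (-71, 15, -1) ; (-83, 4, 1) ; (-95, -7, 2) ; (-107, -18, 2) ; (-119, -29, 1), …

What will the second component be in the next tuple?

-40

Second component: −11 each step, so 26, 15, 4, -7, -18, -29 → -40.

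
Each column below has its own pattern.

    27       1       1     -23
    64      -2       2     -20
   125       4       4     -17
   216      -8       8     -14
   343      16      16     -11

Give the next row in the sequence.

First component: perfect cubes: 3³, 4³, 5³, …, so 27, 64, 125, 216, 343 → 512.
Second component: 1, -2, 4, -8, 16 → -32 (×(-2) each step).
Third component: 1, 2, 4, 8, 16 → 32 (×2 each step).
Fourth component: +3 each step, so -23, -20, -17, -14, -11 → -8.
Putting it together: 512  -32  32  -8.

512  -32  32  -8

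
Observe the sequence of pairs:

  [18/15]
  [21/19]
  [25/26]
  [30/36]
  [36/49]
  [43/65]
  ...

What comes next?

First slot: differences are 3, 4, 5, … (increasing by 1 each time); 18, 21, 25, 30, 36, 43 → 51.
For the second slot, differences are 4, 7, 10, … (increasing by 3 each time): 15, 19, 26, 36, 49, 65 → 84.
Putting it together: [51/84].

[51/84]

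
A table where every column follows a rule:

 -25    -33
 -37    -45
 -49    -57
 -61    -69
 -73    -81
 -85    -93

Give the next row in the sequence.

First component — −12 each step: -25, -37, -49, -61, -73, -85 → -97.
Second component: -33, -45, -57, -69, -81, -93 → -105 (always 8 less than the first component).
Putting it together: -97  -105.

-97  -105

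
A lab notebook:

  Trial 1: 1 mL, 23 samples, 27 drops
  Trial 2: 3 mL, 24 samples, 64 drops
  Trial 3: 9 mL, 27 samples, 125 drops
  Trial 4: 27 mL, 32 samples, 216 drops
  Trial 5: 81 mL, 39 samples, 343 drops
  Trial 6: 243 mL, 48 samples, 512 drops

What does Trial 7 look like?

729 mL, 59 samples, 729 drops

ML — ×3 each step: 1, 3, 9, 27, 81, 243 → 729.
Samples goes 23, 24, 27, 32, 39, 48 → 59 (differences are 1, 3, 5, … (increasing by 2 each time)).
Drops: perfect cubes: 3³, 4³, 5³, …, so 27, 64, 125, 216, 343, 512 → 729.
Putting it together: 729 mL, 59 samples, 729 drops.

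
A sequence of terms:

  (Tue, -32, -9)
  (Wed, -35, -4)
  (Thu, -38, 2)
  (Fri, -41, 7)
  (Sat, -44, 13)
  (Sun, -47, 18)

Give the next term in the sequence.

Day — runs through the weekdays Mon→Sun: Tue, Wed, Thu, Fri, Sat, Sun → Mon.
Second entry: −3 each step; -32, -35, -38, -41, -44, -47 → -50.
Third entry: alternating steps +5, +6, +5, +6, …; -9, -4, 2, 7, 13, 18 → 24.
Combining the parts gives (Mon, -50, 24).

(Mon, -50, 24)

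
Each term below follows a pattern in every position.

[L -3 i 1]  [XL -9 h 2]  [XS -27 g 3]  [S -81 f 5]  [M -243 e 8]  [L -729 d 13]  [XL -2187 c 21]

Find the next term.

[XS -6561 b 34]

For the size, repeats L → XL → XS → S → M: L, XL, XS, S, M, L, XL → XS.
Second entry: ×3 each step; -3, -9, -27, -81, -243, -729, -2187 → -6561.
For the letter, letters move back 1 place in the alphabet: i, h, g, f, e, d, c → b.
For the fourth entry, each term is the sum of the two before it: 1, 2, 3, 5, 8, 13, 21 → 34.
Putting it together: [XS -6561 b 34].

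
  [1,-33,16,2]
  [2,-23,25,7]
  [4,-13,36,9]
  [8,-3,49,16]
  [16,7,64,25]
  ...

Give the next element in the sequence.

For the first coordinate, ×2 each step: 1, 2, 4, 8, 16 → 32.
Second coordinate: +10 each step; -33, -23, -13, -3, 7 → 17.
Third coordinate — perfect squares: 4², 5², 6², …: 16, 25, 36, 49, 64 → 81.
Fourth coordinate: 2, 7, 9, 16, 25 → 41 (each term is the sum of the two before it).
Combining the parts gives [32,17,81,41].

[32,17,81,41]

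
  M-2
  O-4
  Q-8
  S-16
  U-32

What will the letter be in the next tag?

Letter: M, O, Q, S, U → W (letters move forward 2 places in the alphabet).

W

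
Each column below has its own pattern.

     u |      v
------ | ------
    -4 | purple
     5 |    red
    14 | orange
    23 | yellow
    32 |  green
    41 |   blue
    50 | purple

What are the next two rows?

Column u: +9 each step; -4, 5, 14, 23, 32, 41, 50 → 59 → 68.
Column v — repeats purple → red → orange → yellow → green → blue: purple, red, orange, yellow, green, blue, purple → red → orange.
Putting the parts together: 59  red and then 68  orange.

59  red; 68  orange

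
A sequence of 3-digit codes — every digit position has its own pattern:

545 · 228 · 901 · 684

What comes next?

First digit: −3 each step, mod 10; 5, 2, 9, 6 → 3.
Second digit goes 4, 2, 0, 8 → 6 (−2 each step, mod 10).
Third digit: 5, 8, 1, 4 → 7 (+3 each step, mod 10).
Combining the parts gives 367.

367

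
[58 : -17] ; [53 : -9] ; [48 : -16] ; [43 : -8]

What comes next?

[38 : -15]

For the first entry, −5 each step: 58, 53, 48, 43 → 38.
Second entry: alternating steps +8, −7, +8, −7, …, so -17, -9, -16, -8 → -15.
Putting it together: [38 : -15].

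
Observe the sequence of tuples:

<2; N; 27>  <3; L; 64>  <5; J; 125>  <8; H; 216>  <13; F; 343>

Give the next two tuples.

First component: each term is the sum of the two before it; 2, 3, 5, 8, 13 → 21 → 34.
Letter: N, L, J, H, F → D → B (letters move back 2 places in the alphabet).
Third component: perfect cubes: 3³, 4³, 5³, …; 27, 64, 125, 216, 343 → 512 → 729.
So the next two tuples are <21; D; 512> and <34; B; 729>.

<21; D; 512>, <34; B; 729>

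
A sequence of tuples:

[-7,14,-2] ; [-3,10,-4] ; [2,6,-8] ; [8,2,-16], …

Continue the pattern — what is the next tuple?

[15,-2,-32]

First value goes -7, -3, 2, 8 → 15 (differences are 4, 5, 6, … (increasing by 1 each time)).
For the second value, −4 each step: 14, 10, 6, 2 → -2.
For the third value, ×2 each step: -2, -4, -8, -16 → -32.
Combining the parts gives [15,-2,-32].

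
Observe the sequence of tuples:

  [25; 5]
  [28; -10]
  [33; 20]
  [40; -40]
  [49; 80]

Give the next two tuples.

First component: differences are 3, 5, 7, … (increasing by 2 each time); 25, 28, 33, 40, 49 → 60 → 73.
Second component — ×(-2) each step: 5, -10, 20, -40, 80 → -160 → 320.
So the next two tuples are [60; -160] and [73; 320].

[60; -160], [73; 320]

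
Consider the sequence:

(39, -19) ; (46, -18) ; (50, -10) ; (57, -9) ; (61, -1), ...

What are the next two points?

First value goes 39, 46, 50, 57, 61 → 68 → 72 (alternating steps +7, +4, +7, +4, …).
For the second value, alternating steps +1, +8, +1, +8, …: -19, -18, -10, -9, -1 → 0 → 8.
Putting the parts together: (68, 0) and then (72, 8).

(68, 0), (72, 8)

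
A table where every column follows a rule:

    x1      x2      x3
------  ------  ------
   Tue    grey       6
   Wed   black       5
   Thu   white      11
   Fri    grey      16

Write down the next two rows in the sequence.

For the column x1, runs through the weekdays Mon→Sun: Tue, Wed, Thu, Fri → Sat → Sun.
Column x2: repeats grey → black → white, so grey, black, white, grey → black → white.
Column x3: 6, 5, 11, 16 → 27 → 43 (each term is the sum of the two before it).
So the next two rows are Sat  black  27 and Sun  white  43.

Sat  black  27; Sun  white  43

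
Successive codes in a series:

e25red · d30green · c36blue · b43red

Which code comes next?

a51green

Letter: e, d, c, b → a (letters move back 1 place in the alphabet).
Second component goes 25, 30, 36, 43 → 51 (differences are 5, 6, 7, … (increasing by 1 each time)).
Colour — repeats red → green → blue: red, green, blue, red → green.
Combining the parts gives a51green.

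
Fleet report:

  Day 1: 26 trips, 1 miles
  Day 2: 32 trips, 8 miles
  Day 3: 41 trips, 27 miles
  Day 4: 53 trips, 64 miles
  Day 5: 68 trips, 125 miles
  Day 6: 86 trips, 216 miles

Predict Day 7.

107 trips, 343 miles

Trips: differences are 6, 9, 12, … (increasing by 3 each time); 26, 32, 41, 53, 68, 86 → 107.
Miles: perfect cubes: 1³, 2³, 3³, …, so 1, 8, 27, 64, 125, 216 → 343.
Combining the parts gives 107 trips, 343 miles.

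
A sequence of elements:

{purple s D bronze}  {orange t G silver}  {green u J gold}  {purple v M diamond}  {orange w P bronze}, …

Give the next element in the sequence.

Colour: repeats purple → orange → green, so purple, orange, green, purple, orange → green.
First letter: letters move forward 1 place in the alphabet; s, t, u, v, w → x.
Second letter — letters move forward 3 places in the alphabet: D, G, J, M, P → S.
Rank — repeats bronze → silver → gold → diamond: bronze, silver, gold, diamond, bronze → silver.
Putting it together: {green x S silver}.

{green x S silver}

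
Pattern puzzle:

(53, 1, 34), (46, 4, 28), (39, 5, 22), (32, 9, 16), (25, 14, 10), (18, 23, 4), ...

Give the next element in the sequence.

(11, 37, -2)

First value: −7 each step; 53, 46, 39, 32, 25, 18 → 11.
For the second value, each term is the sum of the two before it: 1, 4, 5, 9, 14, 23 → 37.
Third value: −6 each step, so 34, 28, 22, 16, 10, 4 → -2.
Putting it together: (11, 37, -2).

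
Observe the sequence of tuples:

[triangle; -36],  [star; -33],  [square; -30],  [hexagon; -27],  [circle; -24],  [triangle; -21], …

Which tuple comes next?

[star; -18]

For the shape, repeats triangle → star → square → hexagon → circle: triangle, star, square, hexagon, circle, triangle → star.
Second entry: +3 each step; -36, -33, -30, -27, -24, -21 → -18.
Putting it together: [star; -18].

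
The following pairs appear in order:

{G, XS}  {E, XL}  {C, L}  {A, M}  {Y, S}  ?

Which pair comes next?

{W, XS}

Letter — letters move back 2 places in the alphabet, wrapping A→Z: G, E, C, A, Y → W.
Size goes XS, XL, L, M, S → XS (runs backward through clothing sizes XS→XL).
Putting it together: {W, XS}.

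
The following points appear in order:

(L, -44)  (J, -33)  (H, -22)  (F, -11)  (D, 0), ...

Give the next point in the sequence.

(B, 11)

Letter: letters move back 2 places in the alphabet, so L, J, H, F, D → B.
Second component — +11 each step: -44, -33, -22, -11, 0 → 11.
So the next point is (B, 11).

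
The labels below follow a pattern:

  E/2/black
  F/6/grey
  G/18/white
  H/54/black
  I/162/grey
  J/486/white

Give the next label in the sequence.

For the letter, letters move forward 1 place in the alphabet: E, F, G, H, I, J → K.
For the second component, ×3 each step: 2, 6, 18, 54, 162, 486 → 1458.
Shade — repeats black → grey → white: black, grey, white, black, grey, white → black.
Putting it together: K/1458/black.

K/1458/black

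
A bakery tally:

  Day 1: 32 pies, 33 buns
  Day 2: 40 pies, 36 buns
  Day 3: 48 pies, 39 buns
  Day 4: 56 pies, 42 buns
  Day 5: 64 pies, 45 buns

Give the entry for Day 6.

72 pies, 48 buns

Pies — +8 each step: 32, 40, 48, 56, 64 → 72.
Buns: +3 each step; 33, 36, 39, 42, 45 → 48.
So the next line is 72 pies, 48 buns.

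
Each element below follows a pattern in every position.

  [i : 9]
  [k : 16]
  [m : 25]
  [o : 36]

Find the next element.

[q : 49]

Letter: i, k, m, o → q (letters move forward 2 places in the alphabet).
For the second entry, perfect squares: 3², 4², 5², …: 9, 16, 25, 36 → 49.
Putting it together: [q : 49].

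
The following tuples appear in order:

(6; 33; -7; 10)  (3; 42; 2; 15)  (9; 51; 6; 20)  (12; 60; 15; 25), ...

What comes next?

For the first entry, each term is the sum of the two before it: 6, 3, 9, 12 → 21.
Second entry: +9 each step; 33, 42, 51, 60 → 69.
Third entry — alternating steps +9, +4, +9, +4, …: -7, 2, 6, 15 → 19.
For the fourth entry, +5 each step: 10, 15, 20, 25 → 30.
So the next tuple is (21; 69; 19; 30).

(21; 69; 19; 30)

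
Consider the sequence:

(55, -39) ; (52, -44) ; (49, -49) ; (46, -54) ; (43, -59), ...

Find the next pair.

(40, -64)

First slot goes 55, 52, 49, 46, 43 → 40 (−3 each step).
Second slot goes -39, -44, -49, -54, -59 → -64 (−5 each step).
Putting it together: (40, -64).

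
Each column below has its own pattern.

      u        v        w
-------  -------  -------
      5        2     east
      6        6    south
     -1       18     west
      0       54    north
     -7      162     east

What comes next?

-6  486  south

Column u: alternating steps +1, −7, +1, −7, …, so 5, 6, -1, 0, -7 → -6.
Column v: ×3 each step, so 2, 6, 18, 54, 162 → 486.
Column w goes east, south, west, north, east → south (repeats east → south → west → north).
Combining the parts gives -6  486  south.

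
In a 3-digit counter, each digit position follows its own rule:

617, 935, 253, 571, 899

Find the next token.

117

First digit: 6, 9, 2, 5, 8 → 1 (+3 each step, mod 10).
Second digit goes 1, 3, 5, 7, 9 → 1 (+2 each step, mod 10).
Third digit: −2 each step, mod 10; 7, 5, 3, 1, 9 → 7.
Combining the parts gives 117.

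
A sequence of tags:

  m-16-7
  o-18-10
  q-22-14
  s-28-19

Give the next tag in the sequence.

For the letter, letters move forward 2 places in the alphabet: m, o, q, s → u.
Second component — differences are 2, 4, 6, … (increasing by 2 each time): 16, 18, 22, 28 → 36.
Third component goes 7, 10, 14, 19 → 25 (differences are 3, 4, 5, … (increasing by 1 each time)).
So the next tag is u-36-25.

u-36-25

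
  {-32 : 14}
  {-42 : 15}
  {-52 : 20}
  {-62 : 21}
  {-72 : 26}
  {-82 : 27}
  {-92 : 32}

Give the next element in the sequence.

{-102 : 33}

For the first slot, −10 each step: -32, -42, -52, -62, -72, -82, -92 → -102.
Second slot: 14, 15, 20, 21, 26, 27, 32 → 33 (alternating steps +1, +5, +1, +5, …).
Combining the parts gives {-102 : 33}.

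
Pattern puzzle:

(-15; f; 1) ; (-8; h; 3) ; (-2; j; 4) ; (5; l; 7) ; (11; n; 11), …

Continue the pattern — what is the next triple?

For the first entry, alternating steps +7, +6, +7, +6, …: -15, -8, -2, 5, 11 → 18.
Letter — letters move forward 2 places in the alphabet: f, h, j, l, n → p.
Third entry goes 1, 3, 4, 7, 11 → 18 (each term is the sum of the two before it).
So the next triple is (18; p; 18).

(18; p; 18)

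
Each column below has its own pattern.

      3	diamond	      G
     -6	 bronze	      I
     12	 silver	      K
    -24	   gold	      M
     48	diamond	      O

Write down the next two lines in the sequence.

For the first component, ×(-2) each step: 3, -6, 12, -24, 48 → -96 → 192.
For the rank, repeats diamond → bronze → silver → gold: diamond, bronze, silver, gold, diamond → bronze → silver.
Letter: G, I, K, M, O → Q → S (letters move forward 2 places in the alphabet).
Putting the parts together: -96  bronze  Q and then 192  silver  S.

-96  bronze  Q; 192  silver  S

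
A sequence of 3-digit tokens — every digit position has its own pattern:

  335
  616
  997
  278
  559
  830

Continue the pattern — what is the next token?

First digit — +3 each step, mod 10: 3, 6, 9, 2, 5, 8 → 1.
Second digit: 3, 1, 9, 7, 5, 3 → 1 (−2 each step, mod 10).
For the third digit, +1 each step, mod 10: 5, 6, 7, 8, 9, 0 → 1.
So the next token is 111.

111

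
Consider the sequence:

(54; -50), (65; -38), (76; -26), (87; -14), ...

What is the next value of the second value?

First value — +11 each step: 54, 65, 76, 87 → 98.
Second value: +12 each step; -50, -38, -26, -14 → -2.

-2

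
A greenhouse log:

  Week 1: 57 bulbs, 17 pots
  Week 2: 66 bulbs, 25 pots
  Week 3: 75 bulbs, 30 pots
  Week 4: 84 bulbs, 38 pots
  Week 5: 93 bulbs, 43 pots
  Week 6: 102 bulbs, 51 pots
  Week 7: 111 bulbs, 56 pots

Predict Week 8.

120 bulbs, 64 pots

Bulbs: +9 each step; 57, 66, 75, 84, 93, 102, 111 → 120.
For the pots, alternating steps +8, +5, +8, +5, …: 17, 25, 30, 38, 43, 51, 56 → 64.
So the next record is 120 bulbs, 64 pots.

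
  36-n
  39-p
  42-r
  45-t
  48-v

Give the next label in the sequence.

First component — +3 each step: 36, 39, 42, 45, 48 → 51.
Letter: letters move forward 2 places in the alphabet; n, p, r, t, v → x.
Combining the parts gives 51-x.

51-x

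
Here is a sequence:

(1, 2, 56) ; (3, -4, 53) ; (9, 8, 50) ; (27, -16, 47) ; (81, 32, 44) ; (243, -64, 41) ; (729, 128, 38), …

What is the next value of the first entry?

For the first entry, ×3 each step: 1, 3, 9, 27, 81, 243, 729 → 2187.
Second entry: 2, -4, 8, -16, 32, -64, 128 → -256 (×(-2) each step).
Third entry goes 56, 53, 50, 47, 44, 41, 38 → 35 (−3 each step).

2187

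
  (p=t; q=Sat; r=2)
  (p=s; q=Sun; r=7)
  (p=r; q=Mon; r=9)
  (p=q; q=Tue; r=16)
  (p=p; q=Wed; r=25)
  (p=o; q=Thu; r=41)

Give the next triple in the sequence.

(p=n; q=Fri; r=66)

P: t, s, r, q, p, o → n (letters move back 1 place in the alphabet).
Q goes Sat, Sun, Mon, Tue, Wed, Thu → Fri (runs through the weekdays Mon→Sun).
R goes 2, 7, 9, 16, 25, 41 → 66 (each term is the sum of the two before it).
Putting it together: (p=n; q=Fri; r=66).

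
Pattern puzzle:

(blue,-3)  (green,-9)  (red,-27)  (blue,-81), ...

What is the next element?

(green,-243)

Colour: repeats blue → green → red, so blue, green, red, blue → green.
Second entry — ×3 each step: -3, -9, -27, -81 → -243.
Putting it together: (green,-243).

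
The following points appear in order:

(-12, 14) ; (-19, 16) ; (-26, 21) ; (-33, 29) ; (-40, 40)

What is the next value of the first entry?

-47

First entry: −7 each step, so -12, -19, -26, -33, -40 → -47.
Second entry — differences are 2, 5, 8, … (increasing by 3 each time): 14, 16, 21, 29, 40 → 54.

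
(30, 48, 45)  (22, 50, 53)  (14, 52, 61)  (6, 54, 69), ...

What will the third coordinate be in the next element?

Third coordinate: +8 each step; 45, 53, 61, 69 → 77.

77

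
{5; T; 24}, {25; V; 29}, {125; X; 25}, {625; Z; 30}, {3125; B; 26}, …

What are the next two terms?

{15625; D; 31}, {78125; F; 27}

First component: 5, 25, 125, 625, 3125 → 15625 → 78125 (×5 each step).
Letter: letters move forward 2 places in the alphabet, wrapping Z→A; T, V, X, Z, B → D → F.
Third component goes 24, 29, 25, 30, 26 → 31 → 27 (alternating steps +5, −4, +5, −4, …).
Putting the parts together: {15625; D; 31} and then {78125; F; 27}.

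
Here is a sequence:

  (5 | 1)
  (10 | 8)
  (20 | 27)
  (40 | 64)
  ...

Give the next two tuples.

(80 | 125), (160 | 216)

First coordinate: ×2 each step, so 5, 10, 20, 40 → 80 → 160.
Second coordinate — perfect cubes: 1³, 2³, 3³, …: 1, 8, 27, 64 → 125 → 216.
Putting the parts together: (80 | 125) and then (160 | 216).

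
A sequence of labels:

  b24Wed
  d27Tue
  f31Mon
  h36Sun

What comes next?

j42Sat

For the letter, letters move forward 2 places in the alphabet: b, d, f, h → j.
For the second component, differences are 3, 4, 5, … (increasing by 1 each time): 24, 27, 31, 36 → 42.
Day: runs backward through the weekdays Mon→Sun, so Wed, Tue, Mon, Sun → Sat.
Combining the parts gives j42Sat.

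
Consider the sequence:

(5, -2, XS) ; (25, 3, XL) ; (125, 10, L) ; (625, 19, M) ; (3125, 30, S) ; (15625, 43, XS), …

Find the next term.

First coordinate: 5, 25, 125, 625, 3125, 15625 → 78125 (×5 each step).
Second coordinate — differences are 5, 7, 9, … (increasing by 2 each time): -2, 3, 10, 19, 30, 43 → 58.
Size: repeats XS → XL → L → M → S, so XS, XL, L, M, S, XS → XL.
So the next term is (78125, 58, XL).

(78125, 58, XL)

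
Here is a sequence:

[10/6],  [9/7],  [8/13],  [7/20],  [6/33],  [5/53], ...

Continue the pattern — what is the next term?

First component goes 10, 9, 8, 7, 6, 5 → 4 (−1 each step).
Second component: each term is the sum of the two before it, so 6, 7, 13, 20, 33, 53 → 86.
So the next term is [4/86].

[4/86]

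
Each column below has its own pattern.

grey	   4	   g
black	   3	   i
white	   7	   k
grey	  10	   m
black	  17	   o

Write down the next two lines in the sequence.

white  27  q; grey  44  s

Shade: repeats grey → black → white, so grey, black, white, grey, black → white → grey.
Second component — each term is the sum of the two before it: 4, 3, 7, 10, 17 → 27 → 44.
Letter goes g, i, k, m, o → q → s (letters move forward 2 places in the alphabet).
So the next two lines are white  27  q and grey  44  s.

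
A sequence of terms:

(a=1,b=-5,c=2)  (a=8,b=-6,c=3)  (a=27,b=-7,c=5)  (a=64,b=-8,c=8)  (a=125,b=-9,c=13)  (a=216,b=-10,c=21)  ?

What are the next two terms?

(a=343,b=-11,c=34), (a=512,b=-12,c=55)

For the a, perfect cubes: 1³, 2³, 3³, …: 1, 8, 27, 64, 125, 216 → 343 → 512.
For the b, −1 each step: -5, -6, -7, -8, -9, -10 → -11 → -12.
C goes 2, 3, 5, 8, 13, 21 → 34 → 55 (each term is the sum of the two before it).
So the next two terms are (a=343,b=-11,c=34) and (a=512,b=-12,c=55).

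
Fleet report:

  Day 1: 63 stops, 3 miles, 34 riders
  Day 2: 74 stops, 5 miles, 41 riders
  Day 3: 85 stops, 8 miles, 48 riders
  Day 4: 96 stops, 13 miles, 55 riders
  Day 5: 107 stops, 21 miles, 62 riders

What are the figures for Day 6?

118 stops, 34 miles, 69 riders

Stops — +11 each step: 63, 74, 85, 96, 107 → 118.
Miles — each term is the sum of the two before it: 3, 5, 8, 13, 21 → 34.
Riders goes 34, 41, 48, 55, 62 → 69 (+7 each step).
Putting it together: 118 stops, 34 miles, 69 riders.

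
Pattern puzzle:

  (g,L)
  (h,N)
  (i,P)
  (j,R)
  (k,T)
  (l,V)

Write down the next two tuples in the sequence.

For the first letter, letters move forward 1 place in the alphabet: g, h, i, j, k, l → m → n.
For the second letter, letters move forward 2 places in the alphabet: L, N, P, R, T, V → X → Z.
Putting the parts together: (m,X) and then (n,Z).

(m,X), (n,Z)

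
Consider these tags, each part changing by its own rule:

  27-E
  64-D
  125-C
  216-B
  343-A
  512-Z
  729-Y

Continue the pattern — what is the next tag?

First component: perfect cubes: 3³, 4³, 5³, …; 27, 64, 125, 216, 343, 512, 729 → 1000.
For the letter, letters move back 1 place in the alphabet, wrapping A→Z: E, D, C, B, A, Z, Y → X.
Combining the parts gives 1000-X.

1000-X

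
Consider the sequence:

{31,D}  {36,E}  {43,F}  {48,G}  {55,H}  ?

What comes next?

{60,I}

First part: alternating steps +5, +7, +5, +7, …; 31, 36, 43, 48, 55 → 60.
Letter: D, E, F, G, H → I (letters move forward 1 place in the alphabet).
Combining the parts gives {60,I}.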